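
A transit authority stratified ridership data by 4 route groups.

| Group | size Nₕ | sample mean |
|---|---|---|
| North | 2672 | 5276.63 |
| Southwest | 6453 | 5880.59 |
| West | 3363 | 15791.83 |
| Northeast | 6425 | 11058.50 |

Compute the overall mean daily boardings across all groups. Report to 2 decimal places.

9316.63

N = 18913; weights Wₕ = Nₕ/N = (0.1413, 0.3412, 0.1778, 0.3397).
x̄_st = Σ Wₕ·x̄ₕ = 0.1413·5276.63 + 0.3412·5880.59 + 0.1778·15791.83 + 0.3397·11058.50 ≈ 9316.6282...
→ 9316.63.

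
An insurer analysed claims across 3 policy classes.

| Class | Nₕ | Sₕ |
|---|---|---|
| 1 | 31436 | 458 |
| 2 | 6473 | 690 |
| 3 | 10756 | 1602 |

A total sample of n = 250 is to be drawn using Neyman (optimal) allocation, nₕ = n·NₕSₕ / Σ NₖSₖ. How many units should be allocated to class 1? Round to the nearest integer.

100

Σ NₕSₕ = 31436·458 + 6473·690 + 10756·1602 = 36095170.
Share for 1: 14397688/36095170 = 0.39888.
n_1 = 250 × 0.39888 = 99.720... → 100.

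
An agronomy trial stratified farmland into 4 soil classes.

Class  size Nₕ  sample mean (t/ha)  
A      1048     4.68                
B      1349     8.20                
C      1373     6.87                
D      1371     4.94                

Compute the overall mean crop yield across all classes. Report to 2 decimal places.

x̄_st = (Σ Nₕx̄ₕ) / (Σ Nₕ) = (1048·4.68 + 1349·8.20 + 1373·6.87 + 1371·4.94) / 5141
= 32171.69 / 5141 = 6.2579... → 6.26.

6.26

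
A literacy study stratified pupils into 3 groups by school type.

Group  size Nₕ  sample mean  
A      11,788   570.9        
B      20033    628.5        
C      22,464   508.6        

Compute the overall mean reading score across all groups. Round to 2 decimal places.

x̄_st = (Σ Nₕx̄ₕ) / (Σ Nₕ) = (11788·570.9 + 20033·628.5 + 22464·508.6) / 54285
= 30745700.1 / 54285 = 566.3756... → 566.38.

566.38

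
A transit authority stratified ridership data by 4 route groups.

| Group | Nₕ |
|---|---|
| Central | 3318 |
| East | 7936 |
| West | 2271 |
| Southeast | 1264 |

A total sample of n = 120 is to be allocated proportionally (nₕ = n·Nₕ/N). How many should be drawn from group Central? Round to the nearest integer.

Share of group Central = 3318/14789 = 0.22436.
Allocate 120 × 0.22436 = 26.923... → 27.

27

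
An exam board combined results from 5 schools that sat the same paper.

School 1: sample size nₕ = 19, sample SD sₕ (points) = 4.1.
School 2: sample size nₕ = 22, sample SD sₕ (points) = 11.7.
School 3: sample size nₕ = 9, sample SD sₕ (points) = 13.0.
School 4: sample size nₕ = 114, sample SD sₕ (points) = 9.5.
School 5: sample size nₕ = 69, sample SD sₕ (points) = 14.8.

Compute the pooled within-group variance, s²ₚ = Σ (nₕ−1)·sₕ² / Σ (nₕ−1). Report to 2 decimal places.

129.92

Degrees of freedom: 18 + 21 + 8 + 113 + 68 = 228.
Σ(nₕ−1)sₕ² = 18·16.81 + 21·136.89 + 8·169 + 113·90.25 + 68·219.04 = 29622.24.
s²ₚ = 29622.24 / 228 = 129.9221... → 129.92.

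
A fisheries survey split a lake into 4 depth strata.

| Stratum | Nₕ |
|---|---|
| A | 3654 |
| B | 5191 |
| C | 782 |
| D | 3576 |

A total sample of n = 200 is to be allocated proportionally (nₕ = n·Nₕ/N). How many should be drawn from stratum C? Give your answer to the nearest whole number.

12

N = 3654 + 5191 + 782 + 3576 = 13203.
n_C = 200·782/13203 = 11.846... → 12.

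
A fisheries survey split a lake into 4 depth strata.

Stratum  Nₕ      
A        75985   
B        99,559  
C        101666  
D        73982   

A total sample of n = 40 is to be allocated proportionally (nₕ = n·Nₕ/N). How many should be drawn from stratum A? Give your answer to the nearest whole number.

9

N = 75985 + 99559 + 101666 + 73982 = 351192.
n_A = 40·75985/351192 = 8.655... → 9.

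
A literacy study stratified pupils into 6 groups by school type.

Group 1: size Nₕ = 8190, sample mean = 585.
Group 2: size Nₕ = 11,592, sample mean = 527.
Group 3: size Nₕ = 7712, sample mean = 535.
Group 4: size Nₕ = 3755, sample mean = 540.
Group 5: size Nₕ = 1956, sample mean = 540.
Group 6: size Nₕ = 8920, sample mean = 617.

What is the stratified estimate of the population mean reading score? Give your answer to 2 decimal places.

560.56

N = 8190 + 11592 + 7712 + 3755 + 1956 + 8920 = 42125.
Overall mean = Σ (Nₕ/N)·x̄ₕ — weight by population share, not a simple average.
Σ Nₕx̄ₕ = 8190·585 + 11592·527 + 7712·535 + 3755·540 + 1956·540 + 8920·617 = 4791150 + 6108984 + 4125920 + 2027700 + 1056240 + 5503640 = 23613634.
Divide by N: 23613634 / 42125 = 560.5610... → 560.56.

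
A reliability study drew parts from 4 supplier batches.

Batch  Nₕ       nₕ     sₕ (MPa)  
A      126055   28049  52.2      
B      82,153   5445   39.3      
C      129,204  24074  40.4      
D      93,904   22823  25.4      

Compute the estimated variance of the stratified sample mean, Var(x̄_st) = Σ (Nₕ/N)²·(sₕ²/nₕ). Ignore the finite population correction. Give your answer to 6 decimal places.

0.026012

N = 431316. Term for each stratum: Wₕ²sₕ²/nₕ.
Var(x̄_st) = 0.008297603 + 0.010290653 + 0.006083805 + 0.001339898 = 0.026011958 → 0.026012.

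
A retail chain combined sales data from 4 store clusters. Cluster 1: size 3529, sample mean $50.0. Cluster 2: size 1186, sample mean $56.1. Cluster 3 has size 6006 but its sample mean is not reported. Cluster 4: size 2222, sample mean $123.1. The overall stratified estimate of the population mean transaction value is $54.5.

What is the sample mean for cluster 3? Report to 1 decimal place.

N = 3529 + 1186 + 6006 + 2222 = 12943.
Overall total = μ·N = 54.5·12943 = 705393.5.
Subtract the known strata: 3529·50.0 + 1186·56.1 + 2222·123.1 = 516512.8.
Remaining total for cluster 3: 705393.5 − 516512.8 = 188880.7.
Divide by its size: 188880.7 / 6006 = 31.449... → 31.4.

31.4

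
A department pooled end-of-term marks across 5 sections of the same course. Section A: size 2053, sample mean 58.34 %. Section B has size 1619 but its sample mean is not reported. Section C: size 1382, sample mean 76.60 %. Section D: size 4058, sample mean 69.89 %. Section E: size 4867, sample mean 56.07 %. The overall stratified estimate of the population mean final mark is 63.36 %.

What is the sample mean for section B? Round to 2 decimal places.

63.97

N = 2053 + 1619 + 1382 + 4058 + 4867 = 13979.
Overall total = μ·N = 63.36·13979 = 885709.44.
Subtract the known strata: 2053·58.34 + 1382·76.60 + 4058·69.89 + 4867·56.07 = 782139.53.
Remaining total for section B: 885709.44 − 782139.53 = 103569.91.
Divide by its size: 103569.91 / 1619 = 63.9715... → 63.97.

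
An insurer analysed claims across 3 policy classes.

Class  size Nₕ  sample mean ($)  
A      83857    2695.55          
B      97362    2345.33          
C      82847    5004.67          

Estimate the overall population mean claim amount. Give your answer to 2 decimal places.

3290.88

x̄_st = (Σ Nₕx̄ₕ) / (Σ Nₕ) = (83857·2695.55 + 97362·2345.33 + 82847·5004.67) / 264066
= 869008651.3 / 264066 = 3290.8767... → 3290.88.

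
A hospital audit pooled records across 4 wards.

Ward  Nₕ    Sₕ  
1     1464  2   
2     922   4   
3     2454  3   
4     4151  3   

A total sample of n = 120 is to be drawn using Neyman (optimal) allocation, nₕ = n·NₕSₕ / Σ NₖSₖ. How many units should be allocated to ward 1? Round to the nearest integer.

13

Σ NₕSₕ = 1464·2 + 922·4 + 2454·3 + 4151·3 = 26431.
Share for 1: 2928/26431 = 0.11078.
n_1 = 120 × 0.11078 = 13.293... → 13.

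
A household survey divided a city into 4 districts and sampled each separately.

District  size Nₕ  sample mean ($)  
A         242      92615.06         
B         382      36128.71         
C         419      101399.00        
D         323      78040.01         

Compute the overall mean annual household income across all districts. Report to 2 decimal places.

76066.70

N = 242 + 382 + 419 + 323 = 1366.
Weight each subgroup mean by Nₕ/N and sum.
Σ Nₕx̄ₕ = 242·92615.06 + 382·36128.71 + 419·101399.00 + 323·78040.01 = 22412844.52 + 13801167.22 + 42486181 + 25206923.23 = 103907115.97.
Divide by N: 103907115.97 / 1366 = 76066.7028... → 76066.70.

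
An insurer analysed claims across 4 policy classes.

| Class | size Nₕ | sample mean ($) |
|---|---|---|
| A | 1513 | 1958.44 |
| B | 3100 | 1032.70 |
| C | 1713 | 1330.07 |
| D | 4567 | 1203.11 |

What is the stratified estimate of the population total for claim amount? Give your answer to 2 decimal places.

Population total = Σ Nₕ·x̄ₕ (each stratum's size times its mean).
1513·1958.44 + 3100·1032.70 + 1713·1330.07 + 4567·1203.11 = 2963119.72 + 3201370 + 2278409.91 + 5494603.37 = 13937503.00.

13937503.00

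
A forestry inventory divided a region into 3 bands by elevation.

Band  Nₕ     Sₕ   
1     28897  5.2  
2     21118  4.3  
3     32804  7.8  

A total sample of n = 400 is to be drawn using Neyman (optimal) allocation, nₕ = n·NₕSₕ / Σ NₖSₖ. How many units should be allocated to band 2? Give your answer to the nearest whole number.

73

1: NₕSₕ = 28897·5.2 = 150264.4
2: NₕSₕ = 21118·4.3 = 90807.4
3: NₕSₕ = 32804·7.8 = 255871.2
Σ NₕSₕ = 496943.
n_2 = 400·90807.4/496943 = 73.093... → 73.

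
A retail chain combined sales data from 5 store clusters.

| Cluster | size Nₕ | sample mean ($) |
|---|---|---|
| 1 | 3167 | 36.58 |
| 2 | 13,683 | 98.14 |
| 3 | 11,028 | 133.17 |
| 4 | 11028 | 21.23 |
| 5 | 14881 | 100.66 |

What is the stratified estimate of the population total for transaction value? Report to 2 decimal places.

4659343.14

1: 3167·36.58 = 115848.86
2: 13683·98.14 = 1342849.62
3: 11028·133.17 = 1468598.76
4: 11028·21.23 = 234124.44
5: 14881·100.66 = 1497921.46
τ̂ = Σ Nₕx̄ₕ = 4659343.14.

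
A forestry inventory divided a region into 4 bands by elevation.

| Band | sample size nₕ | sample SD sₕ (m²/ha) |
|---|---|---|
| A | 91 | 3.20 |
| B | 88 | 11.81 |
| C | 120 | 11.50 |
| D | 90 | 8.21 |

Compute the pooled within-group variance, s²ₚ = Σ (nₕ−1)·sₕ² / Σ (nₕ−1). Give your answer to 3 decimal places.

Degrees of freedom: 90 + 87 + 119 + 89 = 385.
Σ(nₕ−1)sₕ² = 90·10.24 + 87·139.4761 + 119·132.25 + 89·67.4041 = 34792.7356.
s²ₚ = 34792.7356 / 385 = 90.37074... → 90.371.

90.371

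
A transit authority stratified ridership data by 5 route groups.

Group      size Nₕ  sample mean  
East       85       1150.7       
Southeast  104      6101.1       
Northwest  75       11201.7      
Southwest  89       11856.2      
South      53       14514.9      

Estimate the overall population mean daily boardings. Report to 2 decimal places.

N = 85 + 104 + 75 + 89 + 53 = 406.
The stratified mean weights each stratum mean by its population share Nₕ/N.
Σ Nₕx̄ₕ = 85·1150.7 + 104·6101.1 + 75·11201.7 + 89·11856.2 + 53·14514.9 = 97809.5 + 634514.4 + 840127.5 + 1055201.8 + 769289.7 = 3396942.9.
Divide by N: 3396942.9 / 406 = 8366.8544... → 8366.85.

8366.85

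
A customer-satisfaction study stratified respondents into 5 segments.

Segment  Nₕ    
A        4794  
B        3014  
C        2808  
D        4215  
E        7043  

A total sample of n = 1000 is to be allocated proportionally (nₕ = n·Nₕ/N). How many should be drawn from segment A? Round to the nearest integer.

219

Share of segment A = 4794/21874 = 0.21916.
Allocate 1000 × 0.21916 = 219.164... → 219.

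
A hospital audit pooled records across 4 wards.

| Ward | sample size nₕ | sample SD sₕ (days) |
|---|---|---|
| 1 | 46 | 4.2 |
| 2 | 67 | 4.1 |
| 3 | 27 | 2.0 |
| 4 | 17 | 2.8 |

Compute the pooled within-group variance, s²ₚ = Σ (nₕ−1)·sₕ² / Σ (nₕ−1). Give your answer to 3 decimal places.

13.939

1: (46−1)·4.2² = 45·17.64 = 793.8
2: (67−1)·4.1² = 66·16.81 = 1109.46
3: (27−1)·2.0² = 26·4 = 104
4: (17−1)·2.8² = 16·7.84 = 125.44
Numerator = 2132.7; denominator = Σ(nₕ−1) = 153.
s²ₚ = 2132.7/153 = 13.93922... → 13.939.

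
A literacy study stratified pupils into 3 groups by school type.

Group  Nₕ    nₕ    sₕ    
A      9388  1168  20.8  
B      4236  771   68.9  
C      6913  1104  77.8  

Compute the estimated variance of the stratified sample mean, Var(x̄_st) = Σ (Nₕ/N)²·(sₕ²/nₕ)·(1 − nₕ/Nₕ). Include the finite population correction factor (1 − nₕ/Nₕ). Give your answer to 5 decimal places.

0.80406

N = 20537. Term for each stratum: Wₕ²sₕ²/nₕ·(1−nₕ/Nₕ).
Var(x̄_st) = 0.06777269 + 0.21427389 + 0.52201628 = 0.80406286 → 0.80406.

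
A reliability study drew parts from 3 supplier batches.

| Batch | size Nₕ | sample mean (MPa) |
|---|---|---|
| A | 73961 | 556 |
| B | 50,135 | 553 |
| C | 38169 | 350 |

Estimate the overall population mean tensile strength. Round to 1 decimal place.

x̄_st = (Σ Nₕx̄ₕ) / (Σ Nₕ) = (73961·556 + 50135·553 + 38169·350) / 162265
= 82206121 / 162265 = 506.616... → 506.6.

506.6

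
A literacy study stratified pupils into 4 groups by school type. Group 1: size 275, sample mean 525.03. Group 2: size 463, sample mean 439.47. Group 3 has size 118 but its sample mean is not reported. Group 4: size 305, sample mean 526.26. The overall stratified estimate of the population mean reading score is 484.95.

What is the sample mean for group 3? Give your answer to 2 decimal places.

Σ Nₕx̄ₕ = N·μ, so 118·x̄_3 = 1161·484.95 − (275·525.03 + 463·439.47 + 305·526.26).
= 563026.95 − 508367.16 = 54659.79.
x̄_3 = 54659.79 / 118 = 463.2186... → 463.22.

463.22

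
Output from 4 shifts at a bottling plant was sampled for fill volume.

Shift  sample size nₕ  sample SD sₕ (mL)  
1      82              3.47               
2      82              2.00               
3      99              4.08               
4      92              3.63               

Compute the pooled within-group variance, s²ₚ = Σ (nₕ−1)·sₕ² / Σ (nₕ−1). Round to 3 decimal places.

1: (82−1)·3.47² = 81·12.0409 = 975.3129
2: (82−1)·2.00² = 81·4 = 324
3: (99−1)·4.08² = 98·16.6464 = 1631.3472
4: (92−1)·3.63² = 91·13.1769 = 1199.0979
Numerator = 4129.758; denominator = Σ(nₕ−1) = 351.
s²ₚ = 4129.758/351 = 11.76569... → 11.766.

11.766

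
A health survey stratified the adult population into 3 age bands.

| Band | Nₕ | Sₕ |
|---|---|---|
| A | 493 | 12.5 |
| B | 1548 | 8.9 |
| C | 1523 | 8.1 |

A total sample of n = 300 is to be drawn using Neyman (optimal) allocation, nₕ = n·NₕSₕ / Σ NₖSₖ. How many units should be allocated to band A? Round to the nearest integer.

57

A: NₕSₕ = 493·12.5 = 6162.5
B: NₕSₕ = 1548·8.9 = 13777.2
C: NₕSₕ = 1523·8.1 = 12336.3
Σ NₕSₕ = 32276.
n_A = 300·6162.5/32276 = 57.279... → 57.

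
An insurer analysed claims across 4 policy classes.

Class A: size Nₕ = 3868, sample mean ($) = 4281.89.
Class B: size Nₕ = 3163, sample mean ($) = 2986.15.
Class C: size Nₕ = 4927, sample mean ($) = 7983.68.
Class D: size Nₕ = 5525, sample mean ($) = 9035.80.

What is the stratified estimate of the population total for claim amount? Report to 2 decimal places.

Population total = Σ Nₕ·x̄ₕ (each stratum's size times its mean).
3868·4281.89 + 3163·2986.15 + 4927·7983.68 + 5525·9035.80 = 16562350.52 + 9445192.45 + 39335591.36 + 49922795 = 115265929.33.

115265929.33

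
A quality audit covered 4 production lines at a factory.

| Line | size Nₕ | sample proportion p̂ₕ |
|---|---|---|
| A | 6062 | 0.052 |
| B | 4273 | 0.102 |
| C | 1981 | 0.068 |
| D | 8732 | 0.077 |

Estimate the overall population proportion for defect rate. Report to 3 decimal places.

Wₕ = Nₕ/N with N = 21048: 0.2880, 0.2030, 0.0941, 0.4149.
p̂_st = 0.2880·0.052 + 0.2030·0.102 + 0.0941·0.068 + 0.4149·0.077 ≈ 0.07403... → 0.074.

0.074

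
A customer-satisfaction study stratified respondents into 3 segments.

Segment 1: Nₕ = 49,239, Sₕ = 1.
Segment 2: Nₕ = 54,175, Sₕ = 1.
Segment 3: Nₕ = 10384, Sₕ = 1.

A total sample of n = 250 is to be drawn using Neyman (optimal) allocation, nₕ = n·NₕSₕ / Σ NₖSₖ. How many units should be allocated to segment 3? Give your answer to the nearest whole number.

23

Σ NₕSₕ = 49239·1 + 54175·1 + 10384·1 = 113798.
Share for 3: 10384/113798 = 0.09125.
n_3 = 250 × 0.09125 = 22.812... → 23.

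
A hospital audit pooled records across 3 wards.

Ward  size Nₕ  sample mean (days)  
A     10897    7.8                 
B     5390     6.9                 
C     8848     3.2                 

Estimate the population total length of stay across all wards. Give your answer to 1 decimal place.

Estimate total by summing Nₕ·x̄ₕ over strata.
10897·7.8 + 5390·6.9 + 8848·3.2 = 84996.6 + 37191 + 28313.6 = 150501.2.

150501.2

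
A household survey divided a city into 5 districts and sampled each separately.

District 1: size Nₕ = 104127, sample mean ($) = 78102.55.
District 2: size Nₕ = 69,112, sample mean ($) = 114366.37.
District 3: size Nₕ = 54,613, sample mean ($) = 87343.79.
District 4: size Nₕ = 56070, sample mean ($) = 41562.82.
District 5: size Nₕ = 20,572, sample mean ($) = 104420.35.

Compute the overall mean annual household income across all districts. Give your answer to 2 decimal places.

N = 304494; weights Wₕ = Nₕ/N = (0.3420, 0.2270, 0.1794, 0.1841, 0.0676).
x̄_st = Σ Wₕ·x̄ₕ = 0.3420·78102.55 + 0.2270·114366.37 + 0.1794·87343.79 + 0.1841·41562.82 + 0.0676·104420.35 ≈ 83040.5261...
→ 83040.53.

83040.53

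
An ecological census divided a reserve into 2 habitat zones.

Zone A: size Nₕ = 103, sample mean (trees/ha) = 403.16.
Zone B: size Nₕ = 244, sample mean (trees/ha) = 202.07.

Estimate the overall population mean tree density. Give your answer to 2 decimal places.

261.76

x̄_st = (Σ Nₕx̄ₕ) / (Σ Nₕ) = (103·403.16 + 244·202.07) / 347
= 90830.56 / 347 = 261.7595... → 261.76.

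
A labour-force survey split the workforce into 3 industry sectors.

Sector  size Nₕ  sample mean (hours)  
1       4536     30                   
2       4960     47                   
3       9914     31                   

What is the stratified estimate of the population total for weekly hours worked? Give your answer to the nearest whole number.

Estimate total by summing Nₕ·x̄ₕ over strata.
4536·30 + 4960·47 + 9914·31 = 136080 + 233120 + 307334 = 676534.

676534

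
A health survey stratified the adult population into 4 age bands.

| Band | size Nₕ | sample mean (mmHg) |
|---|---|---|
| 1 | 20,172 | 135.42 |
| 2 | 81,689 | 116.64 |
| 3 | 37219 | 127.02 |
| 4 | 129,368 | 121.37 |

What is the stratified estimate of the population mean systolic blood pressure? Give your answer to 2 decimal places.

121.77

N = 20172 + 81689 + 37219 + 129368 = 268448.
Overall mean = Σ (Nₕ/N)·x̄ₕ — weight by population share, not a simple average.
Σ Nₕx̄ₕ = 20172·135.42 + 81689·116.64 + 37219·127.02 + 129368·121.37 = 2731692.24 + 9528204.96 + 4727557.38 + 15701394.16 = 32688848.74.
Divide by N: 32688848.74 / 268448 = 121.7698... → 121.77.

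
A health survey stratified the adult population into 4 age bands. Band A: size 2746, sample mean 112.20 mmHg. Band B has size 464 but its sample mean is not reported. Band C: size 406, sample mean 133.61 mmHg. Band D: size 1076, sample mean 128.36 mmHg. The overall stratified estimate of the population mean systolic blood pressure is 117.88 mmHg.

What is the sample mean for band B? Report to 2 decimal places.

Σ Nₕx̄ₕ = N·μ, so 464·x̄_B = 4692·117.88 − (2746·112.20 + 406·133.61 + 1076·128.36).
= 553092.96 − 500462.22 = 52630.74.
x̄_B = 52630.74 / 464 = 113.4283... → 113.43.

113.43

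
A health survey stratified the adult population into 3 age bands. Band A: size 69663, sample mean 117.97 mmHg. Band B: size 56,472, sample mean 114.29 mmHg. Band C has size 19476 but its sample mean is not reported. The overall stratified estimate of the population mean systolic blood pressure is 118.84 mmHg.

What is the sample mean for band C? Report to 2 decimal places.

135.14

Σ Nₕx̄ₕ = N·μ, so 19476·x̄_C = 145611·118.84 − (69663·117.97 + 56472·114.29).
= 17304411.24 − 14672328.99 = 2632082.25.
x̄_C = 2632082.25 / 19476 = 135.1449... → 135.14.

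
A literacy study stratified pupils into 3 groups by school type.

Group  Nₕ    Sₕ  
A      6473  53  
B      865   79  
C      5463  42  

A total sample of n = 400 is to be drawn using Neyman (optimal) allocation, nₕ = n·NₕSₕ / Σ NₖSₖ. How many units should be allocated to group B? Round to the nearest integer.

43

A: NₕSₕ = 6473·53 = 343069
B: NₕSₕ = 865·79 = 68335
C: NₕSₕ = 5463·42 = 229446
Σ NₕSₕ = 640850.
n_B = 400·68335/640850 = 42.653... → 43.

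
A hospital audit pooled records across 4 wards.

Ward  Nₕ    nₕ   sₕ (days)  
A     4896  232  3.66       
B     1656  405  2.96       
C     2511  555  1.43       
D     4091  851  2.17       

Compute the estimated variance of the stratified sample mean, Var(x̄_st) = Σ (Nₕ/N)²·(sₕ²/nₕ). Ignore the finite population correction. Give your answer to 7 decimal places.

N = 13154. Term for each stratum: Wₕ²sₕ²/nₕ.
Var(x̄_st) = 0.0079991037 + 0.0003428731 + 0.0001342632 + 0.0005352211 = 0.0090114610 → 0.0090115.

0.0090115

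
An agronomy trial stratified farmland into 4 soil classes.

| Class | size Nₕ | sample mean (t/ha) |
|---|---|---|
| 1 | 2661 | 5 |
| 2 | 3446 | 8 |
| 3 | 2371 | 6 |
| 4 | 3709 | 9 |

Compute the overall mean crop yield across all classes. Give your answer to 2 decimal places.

x̄_st = (Σ Nₕx̄ₕ) / (Σ Nₕ) = (2661·5 + 3446·8 + 2371·6 + 3709·9) / 12187
= 88480 / 12187 = 7.2602... → 7.26.

7.26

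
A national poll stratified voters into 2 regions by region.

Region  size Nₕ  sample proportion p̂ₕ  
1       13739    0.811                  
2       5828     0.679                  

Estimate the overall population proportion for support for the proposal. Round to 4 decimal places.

N = 13739 + 5828 = 19567.
Overall proportion = Σ (Nₕ/N)·p̂ₕ.
Σ Nₕp̂ₕ = 11142.329 + 3957.212 = 15099.541.
15099.541 / 19567 = 0.771684... → 0.7717.

0.7717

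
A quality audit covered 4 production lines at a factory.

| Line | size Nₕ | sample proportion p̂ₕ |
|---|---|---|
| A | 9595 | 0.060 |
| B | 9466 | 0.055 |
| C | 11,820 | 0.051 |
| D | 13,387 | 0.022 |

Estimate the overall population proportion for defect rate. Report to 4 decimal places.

0.0450

Wₕ = Nₕ/N with N = 44268: 0.2167, 0.2138, 0.2670, 0.3024.
p̂_st = 0.2167·0.060 + 0.2138·0.055 + 0.2670·0.051 + 0.3024·0.022 ≈ 0.045036... → 0.0450.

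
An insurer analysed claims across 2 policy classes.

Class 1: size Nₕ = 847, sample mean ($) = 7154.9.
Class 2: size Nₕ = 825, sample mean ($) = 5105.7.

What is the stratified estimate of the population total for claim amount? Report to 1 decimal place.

Population total = Σ Nₕ·x̄ₕ (each stratum's size times its mean).
847·7154.9 + 825·5105.7 = 6060200.3 + 4212202.5 = 10272402.8.

10272402.8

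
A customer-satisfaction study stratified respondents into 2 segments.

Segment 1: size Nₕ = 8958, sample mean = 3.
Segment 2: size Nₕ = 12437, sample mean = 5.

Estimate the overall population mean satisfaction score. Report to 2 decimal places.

N = 21395; weights Wₕ = Nₕ/N = (0.4187, 0.5813).
x̄_st = Σ Wₕ·x̄ₕ = 0.4187·3 + 0.5813·5 ≈ 4.1626...
→ 4.16.

4.16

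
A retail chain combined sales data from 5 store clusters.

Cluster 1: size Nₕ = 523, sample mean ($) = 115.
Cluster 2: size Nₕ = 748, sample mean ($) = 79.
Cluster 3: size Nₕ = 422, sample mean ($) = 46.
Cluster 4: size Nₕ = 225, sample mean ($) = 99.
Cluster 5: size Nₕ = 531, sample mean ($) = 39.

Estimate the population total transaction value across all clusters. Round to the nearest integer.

1: 523·115 = 60145
2: 748·79 = 59092
3: 422·46 = 19412
4: 225·99 = 22275
5: 531·39 = 20709
τ̂ = Σ Nₕx̄ₕ = 181633.

181633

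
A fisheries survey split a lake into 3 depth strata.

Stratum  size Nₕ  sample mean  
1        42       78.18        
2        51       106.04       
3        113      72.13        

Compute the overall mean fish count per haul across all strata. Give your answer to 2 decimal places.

81.76

N = 206; weights Wₕ = Nₕ/N = (0.2039, 0.2476, 0.5485).
x̄_st = Σ Wₕ·x̄ₕ = 0.2039·78.18 + 0.2476·106.04 + 0.5485·72.13 ≈ 81.7587...
→ 81.76.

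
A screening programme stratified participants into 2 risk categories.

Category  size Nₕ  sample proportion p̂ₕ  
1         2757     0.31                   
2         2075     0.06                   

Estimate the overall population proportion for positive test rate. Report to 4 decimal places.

0.2026

N = 2757 + 2075 = 4832.
Overall proportion = Σ (Nₕ/N)·p̂ₕ.
Σ Nₕp̂ₕ = 854.67 + 124.5 = 979.17.
979.17 / 4832 = 0.202643... → 0.2026.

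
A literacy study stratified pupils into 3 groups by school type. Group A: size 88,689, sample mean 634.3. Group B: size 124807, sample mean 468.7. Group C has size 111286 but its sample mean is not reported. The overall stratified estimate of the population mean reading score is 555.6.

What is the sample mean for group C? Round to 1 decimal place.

Σ Nₕx̄ₕ = N·μ, so 111286·x̄_C = 324782·555.6 − (88689·634.3 + 124807·468.7).
= 180448879.2 − 114752473.6 = 65696405.6.
x̄_C = 65696405.6 / 111286 = 590.338... → 590.3.

590.3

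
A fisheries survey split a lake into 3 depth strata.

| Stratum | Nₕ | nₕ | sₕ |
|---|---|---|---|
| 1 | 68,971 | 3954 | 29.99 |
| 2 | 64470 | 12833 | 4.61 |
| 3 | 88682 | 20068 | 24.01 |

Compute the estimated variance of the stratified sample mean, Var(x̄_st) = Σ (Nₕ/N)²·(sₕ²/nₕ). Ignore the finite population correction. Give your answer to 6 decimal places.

N = 222123; Wₕ = Nₕ/N.
stratum 1: (68971/222123)²·29.99²/3954 = 0.021931193
stratum 2: (64470/222123)²·4.61²/12833 = 0.000139509
stratum 3: (88682/222123)²·24.01²/20068 = 0.004578931
Sum = 0.026649633 → 0.026650.

0.026650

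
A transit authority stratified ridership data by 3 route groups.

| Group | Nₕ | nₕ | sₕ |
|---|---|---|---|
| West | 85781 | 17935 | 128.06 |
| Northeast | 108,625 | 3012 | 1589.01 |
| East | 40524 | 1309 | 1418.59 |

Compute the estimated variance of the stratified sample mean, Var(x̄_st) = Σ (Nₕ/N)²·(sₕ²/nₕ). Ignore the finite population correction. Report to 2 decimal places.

225.08

N = 234930; Wₕ = Nₕ/N.
group West: (85781/234930)²·128.06²/17935 = 0.12191
group Northeast: (108625/234930)²·1589.01²/3012 = 179.21771
group East: (40524/234930)²·1418.59²/1309 = 45.74270
Sum = 225.08231 → 225.08.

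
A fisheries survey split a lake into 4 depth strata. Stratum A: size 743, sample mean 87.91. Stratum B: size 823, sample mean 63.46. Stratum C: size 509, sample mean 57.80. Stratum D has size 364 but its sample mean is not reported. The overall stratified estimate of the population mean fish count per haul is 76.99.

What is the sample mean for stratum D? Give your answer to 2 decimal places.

Σ Nₕx̄ₕ = N·μ, so 364·x̄_D = 2439·76.99 − (743·87.91 + 823·63.46 + 509·57.80).
= 187778.61 − 146964.91 = 40813.7.
x̄_D = 40813.7 / 364 = 112.1255... → 112.13.

112.13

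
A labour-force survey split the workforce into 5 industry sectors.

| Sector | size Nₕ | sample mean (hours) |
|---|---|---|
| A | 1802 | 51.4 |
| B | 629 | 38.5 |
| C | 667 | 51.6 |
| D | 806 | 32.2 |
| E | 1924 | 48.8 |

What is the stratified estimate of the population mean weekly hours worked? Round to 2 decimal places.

N = 5828; weights Wₕ = Nₕ/N = (0.3092, 0.1079, 0.1144, 0.1383, 0.3301).
x̄_st = Σ Wₕ·x̄ₕ = 0.3092·51.4 + 0.1079·38.5 + 0.1144·51.6 + 0.1383·32.2 + 0.3301·48.8 ≈ 46.5170...
→ 46.52.

46.52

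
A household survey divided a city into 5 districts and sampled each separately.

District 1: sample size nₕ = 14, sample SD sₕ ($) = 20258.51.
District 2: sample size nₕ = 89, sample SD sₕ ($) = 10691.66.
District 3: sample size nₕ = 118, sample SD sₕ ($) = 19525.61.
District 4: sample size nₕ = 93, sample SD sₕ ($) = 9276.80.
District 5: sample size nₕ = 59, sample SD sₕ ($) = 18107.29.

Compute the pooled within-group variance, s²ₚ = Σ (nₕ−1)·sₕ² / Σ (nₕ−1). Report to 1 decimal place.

236236462.5

1: (14−1)·20258.51² = 13·410407227.4201 = 5335293956.4613
2: (89−1)·10691.66² = 88·114311593.5556 = 10059420232.8928
3: (118−1)·19525.61² = 117·381249445.8721 = 44606185167.0357
4: (93−1)·9276.80² = 92·86059018.24 = 7917429678.08
5: (59−1)·18107.29² = 58·327873951.1441 = 19016689166.3578
Numerator = 86935018200.8276; denominator = Σ(nₕ−1) = 368.
s²ₚ = 86935018200.8276/368 = 236236462.502... → 236236462.5.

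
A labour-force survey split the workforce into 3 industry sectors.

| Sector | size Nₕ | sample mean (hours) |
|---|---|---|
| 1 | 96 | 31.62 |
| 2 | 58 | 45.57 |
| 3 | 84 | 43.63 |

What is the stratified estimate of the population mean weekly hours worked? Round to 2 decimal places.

N = 96 + 58 + 84 = 238.
The stratified mean weights each stratum mean by its population share Nₕ/N.
Σ Nₕx̄ₕ = 96·31.62 + 58·45.57 + 84·43.63 = 3035.52 + 2643.06 + 3664.92 = 9343.5.
Divide by N: 9343.5 / 238 = 39.2584... → 39.26.

39.26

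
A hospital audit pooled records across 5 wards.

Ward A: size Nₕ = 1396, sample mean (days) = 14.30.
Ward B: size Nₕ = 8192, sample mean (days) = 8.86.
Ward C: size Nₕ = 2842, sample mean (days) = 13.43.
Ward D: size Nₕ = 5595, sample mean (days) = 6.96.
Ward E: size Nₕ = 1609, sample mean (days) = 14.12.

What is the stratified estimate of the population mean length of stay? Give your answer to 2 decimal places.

9.80

N = 19634; weights Wₕ = Nₕ/N = (0.0711, 0.4172, 0.1447, 0.2850, 0.0819).
x̄_st = Σ Wₕ·x̄ₕ = 0.0711·14.30 + 0.4172·8.86 + 0.1447·13.43 + 0.2850·6.96 + 0.0819·14.12 ≈ 9.7979...
→ 9.80.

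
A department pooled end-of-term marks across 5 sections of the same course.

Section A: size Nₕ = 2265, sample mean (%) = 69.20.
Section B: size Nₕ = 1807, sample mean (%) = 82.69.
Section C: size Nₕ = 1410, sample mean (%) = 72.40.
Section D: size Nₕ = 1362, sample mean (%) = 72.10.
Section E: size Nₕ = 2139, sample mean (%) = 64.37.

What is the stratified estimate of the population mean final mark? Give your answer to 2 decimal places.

x̄_st = (Σ Nₕx̄ₕ) / (Σ Nₕ) = (2265·69.20 + 1807·82.69 + 1410·72.40 + 1362·72.10 + 2139·64.37) / 8983
= 644130.46 / 8983 = 71.7055... → 71.71.

71.71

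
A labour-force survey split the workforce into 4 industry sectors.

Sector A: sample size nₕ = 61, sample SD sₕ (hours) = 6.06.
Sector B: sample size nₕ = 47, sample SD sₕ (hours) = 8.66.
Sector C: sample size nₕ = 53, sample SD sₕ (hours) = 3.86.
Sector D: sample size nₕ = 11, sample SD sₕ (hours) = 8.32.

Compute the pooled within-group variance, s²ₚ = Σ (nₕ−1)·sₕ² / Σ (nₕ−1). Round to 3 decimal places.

42.382

Degrees of freedom: 60 + 46 + 52 + 10 = 168.
Σ(nₕ−1)sₕ² = 60·36.7236 + 46·74.9956 + 52·14.8996 + 10·69.2224 = 7120.2168.
s²ₚ = 7120.2168 / 168 = 42.38224... → 42.382.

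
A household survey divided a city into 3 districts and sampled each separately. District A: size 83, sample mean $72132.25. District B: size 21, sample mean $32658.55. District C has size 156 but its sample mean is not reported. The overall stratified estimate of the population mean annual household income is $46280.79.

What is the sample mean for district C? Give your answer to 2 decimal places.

N = 83 + 21 + 156 = 260.
Overall total = μ·N = 46280.79·260 = 12033005.4.
Subtract the known strata: 83·72132.25 + 21·32658.55 = 6672806.3.
Remaining total for district C: 12033005.4 − 6672806.3 = 5360199.1.
Divide by its size: 5360199.1 / 156 = 34360.2506... → 34360.25.

34360.25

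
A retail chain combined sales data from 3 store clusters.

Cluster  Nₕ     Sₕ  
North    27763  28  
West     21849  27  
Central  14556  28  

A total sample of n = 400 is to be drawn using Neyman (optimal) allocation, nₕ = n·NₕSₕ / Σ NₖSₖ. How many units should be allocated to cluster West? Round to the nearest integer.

133

Σ NₕSₕ = 27763·28 + 21849·27 + 14556·28 = 1774855.
Share for West: 589923/1774855 = 0.33238.
n_West = 400 × 0.33238 = 132.951... → 133.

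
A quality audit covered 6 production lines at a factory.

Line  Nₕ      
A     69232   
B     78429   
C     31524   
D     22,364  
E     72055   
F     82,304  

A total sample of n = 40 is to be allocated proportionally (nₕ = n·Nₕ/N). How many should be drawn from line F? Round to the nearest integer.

9

N = 69232 + 78429 + 31524 + 22364 + 72055 + 82304 = 355908.
n_F = 40·82304/355908 = 9.250... → 9.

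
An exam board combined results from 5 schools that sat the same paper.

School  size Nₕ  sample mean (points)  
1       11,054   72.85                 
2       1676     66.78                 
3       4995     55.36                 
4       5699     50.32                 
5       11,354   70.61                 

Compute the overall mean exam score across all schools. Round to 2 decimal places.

x̄_st = (Σ Nₕx̄ₕ) / (Σ Nₕ) = (11054·72.85 + 1676·66.78 + 4995·55.36 + 5699·50.32 + 11354·70.61) / 34778
= 2282210 / 34778 = 65.6222... → 65.62.

65.62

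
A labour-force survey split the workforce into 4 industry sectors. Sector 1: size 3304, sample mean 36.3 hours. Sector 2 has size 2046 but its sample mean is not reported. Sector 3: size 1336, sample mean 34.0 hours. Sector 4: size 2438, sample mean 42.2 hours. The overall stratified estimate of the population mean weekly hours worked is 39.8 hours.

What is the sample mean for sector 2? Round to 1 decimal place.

N = 3304 + 2046 + 1336 + 2438 = 9124.
Overall total = μ·N = 39.8·9124 = 363135.2.
Subtract the known strata: 3304·36.3 + 1336·34.0 + 2438·42.2 = 268242.8.
Remaining total for sector 2: 363135.2 − 268242.8 = 94892.4.
Divide by its size: 94892.4 / 2046 = 46.379... → 46.4.

46.4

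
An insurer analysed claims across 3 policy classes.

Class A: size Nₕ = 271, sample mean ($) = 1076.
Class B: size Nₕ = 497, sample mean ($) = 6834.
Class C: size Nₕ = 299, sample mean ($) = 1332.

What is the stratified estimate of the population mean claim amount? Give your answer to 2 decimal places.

N = 271 + 497 + 299 = 1067.
The stratified mean weights each stratum mean by its population share Nₕ/N.
Σ Nₕx̄ₕ = 271·1076 + 497·6834 + 299·1332 = 291596 + 3396498 + 398268 = 4086362.
Divide by N: 4086362 / 1067 = 3829.7676... → 3829.77.

3829.77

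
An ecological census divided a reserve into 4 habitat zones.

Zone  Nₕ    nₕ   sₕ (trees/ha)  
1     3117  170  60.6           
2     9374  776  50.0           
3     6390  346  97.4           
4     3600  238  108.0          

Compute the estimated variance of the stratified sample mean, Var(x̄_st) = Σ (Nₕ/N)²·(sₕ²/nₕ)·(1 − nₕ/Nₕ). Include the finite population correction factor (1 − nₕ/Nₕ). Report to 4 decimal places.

N = 22481; Wₕ = Nₕ/N.
zone 1: (3117/22481)²·60.6²/170·(1 − 170/3117) = 0.3926287
zone 2: (9374/22481)²·50.0²/776·(1 − 776/9374) = 0.5137708
zone 3: (6390/22481)²·97.4²/346·(1 − 346/6390) = 2.0952501
zone 4: (3600/22481)²·108.0²/238·(1 − 238/3600) = 1.1736525
Sum = 4.1753021 → 4.1753.

4.1753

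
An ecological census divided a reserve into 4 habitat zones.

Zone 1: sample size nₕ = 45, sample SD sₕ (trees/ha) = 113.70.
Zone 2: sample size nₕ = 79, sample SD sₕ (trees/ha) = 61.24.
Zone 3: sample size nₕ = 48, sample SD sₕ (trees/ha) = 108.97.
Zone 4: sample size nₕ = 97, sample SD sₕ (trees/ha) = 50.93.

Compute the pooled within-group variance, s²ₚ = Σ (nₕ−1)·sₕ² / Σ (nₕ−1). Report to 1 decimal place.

1: (45−1)·113.70² = 44·12927.69 = 568818.36
2: (79−1)·61.24² = 78·3750.3376 = 292526.3328
3: (48−1)·108.97² = 47·11874.4609 = 558099.6623
4: (97−1)·50.93² = 96·2593.8649 = 249011.0304
Numerator = 1668455.3855; denominator = Σ(nₕ−1) = 265.
s²ₚ = 1668455.3855/265 = 6296.058... → 6296.1.

6296.1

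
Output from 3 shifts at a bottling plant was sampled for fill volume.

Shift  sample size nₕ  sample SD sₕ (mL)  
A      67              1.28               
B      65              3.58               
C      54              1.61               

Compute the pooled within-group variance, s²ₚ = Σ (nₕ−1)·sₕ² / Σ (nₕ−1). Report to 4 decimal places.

A: (67−1)·1.28² = 66·1.6384 = 108.1344
B: (65−1)·3.58² = 64·12.8164 = 820.2496
C: (54−1)·1.61² = 53·2.5921 = 137.3813
Numerator = 1065.7653; denominator = Σ(nₕ−1) = 183.
s²ₚ = 1065.7653/183 = 5.823854... → 5.8239.

5.8239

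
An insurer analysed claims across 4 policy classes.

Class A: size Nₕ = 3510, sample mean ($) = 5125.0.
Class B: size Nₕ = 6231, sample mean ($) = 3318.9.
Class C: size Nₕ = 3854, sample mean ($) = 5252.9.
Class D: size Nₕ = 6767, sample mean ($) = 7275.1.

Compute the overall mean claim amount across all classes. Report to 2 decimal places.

5311.07

N = 20362; weights Wₕ = Nₕ/N = (0.1724, 0.3060, 0.1893, 0.3323).
x̄_st = Σ Wₕ·x̄ₕ = 0.1724·5125.0 + 0.3060·3318.9 + 0.1893·5252.9 + 0.3323·7275.1 ≈ 5311.0743...
→ 5311.07.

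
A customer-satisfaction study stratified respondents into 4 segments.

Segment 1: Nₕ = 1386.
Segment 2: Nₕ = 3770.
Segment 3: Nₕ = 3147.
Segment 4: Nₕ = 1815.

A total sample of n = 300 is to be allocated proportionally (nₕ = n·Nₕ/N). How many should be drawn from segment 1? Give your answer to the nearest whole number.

Share of segment 1 = 1386/10118 = 0.13698.
Allocate 300 × 0.13698 = 41.095... → 41.

41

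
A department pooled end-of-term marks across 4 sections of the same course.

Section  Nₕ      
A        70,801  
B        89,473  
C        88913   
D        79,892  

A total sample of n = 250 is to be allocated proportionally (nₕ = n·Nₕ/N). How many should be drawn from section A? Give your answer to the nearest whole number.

N = 70801 + 89473 + 88913 + 79892 = 329079.
n_A = 250·70801/329079 = 53.787... → 54.

54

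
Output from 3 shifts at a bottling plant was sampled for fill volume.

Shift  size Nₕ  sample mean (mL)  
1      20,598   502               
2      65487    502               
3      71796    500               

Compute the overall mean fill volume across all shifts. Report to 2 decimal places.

501.09

N = 157881; weights Wₕ = Nₕ/N = (0.1305, 0.4148, 0.4547).
x̄_st = Σ Wₕ·x̄ₕ = 0.1305·502 + 0.4148·502 + 0.4547·500 ≈ 501.0905...
→ 501.09.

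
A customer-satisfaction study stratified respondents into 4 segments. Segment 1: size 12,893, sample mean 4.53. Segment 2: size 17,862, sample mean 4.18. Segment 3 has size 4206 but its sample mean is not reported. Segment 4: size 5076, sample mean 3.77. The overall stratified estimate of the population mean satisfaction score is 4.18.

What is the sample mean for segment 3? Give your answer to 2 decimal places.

Σ Nₕx̄ₕ = N·μ, so 4206·x̄_3 = 40037·4.18 − (12893·4.53 + 17862·4.18 + 5076·3.77).
= 167354.66 − 152204.97 = 15149.69.
x̄_3 = 15149.69 / 4206 = 3.6019... → 3.60.

3.60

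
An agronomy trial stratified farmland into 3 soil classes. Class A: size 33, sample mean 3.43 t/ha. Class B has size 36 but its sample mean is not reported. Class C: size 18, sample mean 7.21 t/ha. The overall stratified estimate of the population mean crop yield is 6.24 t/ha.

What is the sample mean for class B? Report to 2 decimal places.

8.33

N = 33 + 36 + 18 = 87.
Overall total = μ·N = 6.24·87 = 542.88.
Subtract the known strata: 33·3.43 + 18·7.21 = 242.97.
Remaining total for class B: 542.88 − 242.97 = 299.91.
Divide by its size: 299.91 / 36 = 8.3308... → 8.33.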